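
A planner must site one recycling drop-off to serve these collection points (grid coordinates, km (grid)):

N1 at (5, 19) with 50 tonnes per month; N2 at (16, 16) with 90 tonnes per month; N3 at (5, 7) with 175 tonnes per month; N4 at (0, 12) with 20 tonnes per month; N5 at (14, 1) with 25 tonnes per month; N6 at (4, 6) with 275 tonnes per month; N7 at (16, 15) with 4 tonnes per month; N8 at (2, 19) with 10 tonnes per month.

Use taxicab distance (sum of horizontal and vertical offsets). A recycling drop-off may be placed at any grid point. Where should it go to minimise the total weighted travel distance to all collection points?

(5, 7)

Manhattan distance separates: Σwᵢ(|x−xᵢ|+|y−yᵢ|) = Σwᵢ|x−xᵢ| + Σwᵢ|y−yᵢ|, so x and y are optimised independently as 1-D weighted medians.
Total weight W = 649; half = 324.5.
x-coordinate, sorted with cumulative weight:
  x=0 (N4, w=20) cum 20
  x=2 (N8, w=10) cum 30
  x=4 (N6, w=275) cum 305
  x=5 (N1, w=50) cum 355  ← median
  x=5 (N3, w=175) cum 530
  x=14 (N5, w=25) cum 555
  x=16 (N2, w=90) cum 645
  x=16 (N7, w=4) cum 649
⇒ x* = 5
y-coordinate, sorted with cumulative weight:
  y=1 (N5, w=25) cum 25
  y=6 (N6, w=275) cum 300
  y=7 (N3, w=175) cum 475  ← median
  y=12 (N4, w=20) cum 495
  y=15 (N7, w=4) cum 499
  y=16 (N2, w=90) cum 589
  y=19 (N1, w=50) cum 639
  y=19 (N8, w=10) cum 649
⇒ y* = 7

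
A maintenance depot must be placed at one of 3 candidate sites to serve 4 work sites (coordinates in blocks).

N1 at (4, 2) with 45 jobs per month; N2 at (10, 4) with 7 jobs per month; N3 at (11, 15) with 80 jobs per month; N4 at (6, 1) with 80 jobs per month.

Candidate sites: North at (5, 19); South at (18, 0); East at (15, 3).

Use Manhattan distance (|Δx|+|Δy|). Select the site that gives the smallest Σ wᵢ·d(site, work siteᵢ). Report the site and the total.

Total weighted distance at each candidate:
  North (5, 19): total = 3270
  South (18, 0): total = 3604
  East (15, 3): total = 2742
Minimum is at East with total 2742 blocks.

East, total 2742 blocks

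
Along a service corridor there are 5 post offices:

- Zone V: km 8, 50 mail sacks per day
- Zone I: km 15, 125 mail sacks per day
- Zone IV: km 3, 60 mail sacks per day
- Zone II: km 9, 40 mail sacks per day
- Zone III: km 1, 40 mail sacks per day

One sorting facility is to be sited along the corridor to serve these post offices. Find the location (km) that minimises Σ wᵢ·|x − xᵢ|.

For a sum of weighted absolute distances on a line, the optimum is the weighted median (not the mean). Total weight W = 315; half-weight = 157.5.
Sort by position and accumulate weight:
  km 1 (Zone III, w=40) → cum 40
  km 3 (Zone IV, w=60) → cum 100
  km 8 (Zone V, w=50) → cum 150
  km 9 (Zone II, w=40) → cum 190  ≥ 157.5 → median here
  km 15 (Zone I, w=125) → cum 315
Optimal location: km 9.

x = 9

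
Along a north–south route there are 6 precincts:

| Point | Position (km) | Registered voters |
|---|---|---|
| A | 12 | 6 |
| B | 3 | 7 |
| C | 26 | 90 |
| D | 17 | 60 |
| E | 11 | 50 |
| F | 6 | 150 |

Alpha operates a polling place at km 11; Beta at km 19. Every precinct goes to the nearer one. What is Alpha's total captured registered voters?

213

The indifferent point is the midpoint (11+19)/2 = 15; precincts left of it (closer to Alpha at 11) go to Alpha, those right go to Beta.
  B at 3 (w=7) → Alpha
  F at 6 (w=150) → Alpha
  E at 11 (w=50) → Alpha
  A at 12 (w=6) → Alpha
  D at 17 (w=60) → Beta
  C at 26 (w=90) → Beta
Alpha captures 213; Beta captures 150.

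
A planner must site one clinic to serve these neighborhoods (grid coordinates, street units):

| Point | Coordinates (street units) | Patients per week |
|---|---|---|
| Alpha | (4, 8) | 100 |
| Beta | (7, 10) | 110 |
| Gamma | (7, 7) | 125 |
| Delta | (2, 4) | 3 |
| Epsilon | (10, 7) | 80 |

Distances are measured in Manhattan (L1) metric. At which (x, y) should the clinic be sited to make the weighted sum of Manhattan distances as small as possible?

(7, 8)

Manhattan distance separates: Σwᵢ(|x−xᵢ|+|y−yᵢ|) = Σwᵢ|x−xᵢ| + Σwᵢ|y−yᵢ|, so x and y are optimised independently as 1-D weighted medians.
Total weight W = 418; half = 209.
x-coordinate, sorted with cumulative weight:
  x=2 (Delta, w=3) cum 3
  x=4 (Alpha, w=100) cum 103
  x=7 (Beta, w=110) cum 213  ← median
  x=7 (Gamma, w=125) cum 338
  x=10 (Epsilon, w=80) cum 418
⇒ x* = 7
y-coordinate, sorted with cumulative weight:
  y=4 (Delta, w=3) cum 3
  y=7 (Gamma, w=125) cum 128
  y=7 (Epsilon, w=80) cum 208
  y=8 (Alpha, w=100) cum 308  ← median
  y=10 (Beta, w=110) cum 418
⇒ y* = 8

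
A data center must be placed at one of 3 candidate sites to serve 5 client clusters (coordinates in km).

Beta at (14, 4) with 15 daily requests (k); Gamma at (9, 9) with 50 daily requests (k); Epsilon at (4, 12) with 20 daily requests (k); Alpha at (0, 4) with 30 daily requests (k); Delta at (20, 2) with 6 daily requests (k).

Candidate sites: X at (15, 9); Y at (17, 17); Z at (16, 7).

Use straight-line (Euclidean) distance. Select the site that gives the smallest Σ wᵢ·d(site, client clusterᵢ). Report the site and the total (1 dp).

X, total 1130.5 km

Total weighted distance at each candidate:
  X (15, 9): total = 1130.5
  Y (17, 17): total = 1778.2
  Z (16, 7): total = 1204.9
Minimum is at X with total 1130.5 km.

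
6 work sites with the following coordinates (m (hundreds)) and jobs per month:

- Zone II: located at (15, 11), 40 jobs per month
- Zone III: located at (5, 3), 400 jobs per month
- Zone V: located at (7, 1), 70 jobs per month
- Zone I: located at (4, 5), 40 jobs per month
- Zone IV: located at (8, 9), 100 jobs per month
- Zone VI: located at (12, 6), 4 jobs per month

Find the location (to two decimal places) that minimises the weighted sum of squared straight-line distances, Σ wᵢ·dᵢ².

(6.27, 4.33)

The minimiser of Σwᵢ‖p−pᵢ‖² is the weighted centroid p* = (Σwᵢpᵢ)/(Σwᵢ).
Σwᵢ = 654.
Σwᵢxᵢ = 40·15 + 400·5 + 70·7 + 40·4 + 100·8 + 4·12 = 4098.
Σwᵢyᵢ = 40·11 + 400·3 + 70·1 + 40·5 + 100·9 + 4·6 = 2834.
x* = 4098/654 = 6.27, y* = 2834/654 = 4.33.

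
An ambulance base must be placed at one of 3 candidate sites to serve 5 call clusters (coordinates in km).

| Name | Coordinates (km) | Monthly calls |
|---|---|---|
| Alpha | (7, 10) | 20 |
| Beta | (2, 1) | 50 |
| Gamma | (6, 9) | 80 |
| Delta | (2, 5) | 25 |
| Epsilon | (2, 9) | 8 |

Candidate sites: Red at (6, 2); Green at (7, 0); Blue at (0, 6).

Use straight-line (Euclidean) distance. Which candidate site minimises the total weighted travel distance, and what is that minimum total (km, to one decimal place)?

Blue, total 1051.9 km

Total weighted distance at each candidate:
  Red (6, 2): total = 1116.9
  Green (7, 0): total = 1438.5
  Blue (0, 6): total = 1051.9
Minimum is at Blue with total 1051.9 km.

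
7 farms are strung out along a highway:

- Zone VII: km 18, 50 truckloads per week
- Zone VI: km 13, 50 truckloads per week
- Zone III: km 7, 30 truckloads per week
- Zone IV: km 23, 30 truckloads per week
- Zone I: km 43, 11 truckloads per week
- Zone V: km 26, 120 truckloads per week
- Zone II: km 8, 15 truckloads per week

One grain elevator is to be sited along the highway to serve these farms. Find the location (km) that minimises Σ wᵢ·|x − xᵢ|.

For a sum of weighted absolute distances on a line, the optimum is the weighted median (not the mean). Total weight W = 306; half-weight = 153.
Sort by position and accumulate weight:
  km 7 (Zone III, w=30) → cum 30
  km 8 (Zone II, w=15) → cum 45
  km 13 (Zone VI, w=50) → cum 95
  km 18 (Zone VII, w=50) → cum 145
  km 23 (Zone IV, w=30) → cum 175  ≥ 153 → median here
  km 26 (Zone V, w=120) → cum 295
  km 43 (Zone I, w=11) → cum 306
Optimal location: km 23.

x = 23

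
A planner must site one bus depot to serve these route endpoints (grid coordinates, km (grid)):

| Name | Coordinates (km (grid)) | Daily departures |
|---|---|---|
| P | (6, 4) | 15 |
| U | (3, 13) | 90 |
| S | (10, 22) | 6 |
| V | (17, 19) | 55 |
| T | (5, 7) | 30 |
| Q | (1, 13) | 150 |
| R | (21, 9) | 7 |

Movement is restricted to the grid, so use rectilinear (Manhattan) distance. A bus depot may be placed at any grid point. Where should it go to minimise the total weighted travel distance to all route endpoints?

(3, 13)

Manhattan distance separates: Σwᵢ(|x−xᵢ|+|y−yᵢ|) = Σwᵢ|x−xᵢ| + Σwᵢ|y−yᵢ|, so x and y are optimised independently as 1-D weighted medians.
Total weight W = 353; half = 176.5.
x-coordinate, sorted with cumulative weight:
  x=1 (Q, w=150) cum 150
  x=3 (U, w=90) cum 240  ← median
  x=5 (T, w=30) cum 270
  x=6 (P, w=15) cum 285
  x=10 (S, w=6) cum 291
  x=17 (V, w=55) cum 346
  x=21 (R, w=7) cum 353
⇒ x* = 3
y-coordinate, sorted with cumulative weight:
  y=4 (P, w=15) cum 15
  y=7 (T, w=30) cum 45
  y=9 (R, w=7) cum 52
  y=13 (U, w=90) cum 142
  y=13 (Q, w=150) cum 292  ← median
  y=19 (V, w=55) cum 347
  y=22 (S, w=6) cum 353
⇒ y* = 13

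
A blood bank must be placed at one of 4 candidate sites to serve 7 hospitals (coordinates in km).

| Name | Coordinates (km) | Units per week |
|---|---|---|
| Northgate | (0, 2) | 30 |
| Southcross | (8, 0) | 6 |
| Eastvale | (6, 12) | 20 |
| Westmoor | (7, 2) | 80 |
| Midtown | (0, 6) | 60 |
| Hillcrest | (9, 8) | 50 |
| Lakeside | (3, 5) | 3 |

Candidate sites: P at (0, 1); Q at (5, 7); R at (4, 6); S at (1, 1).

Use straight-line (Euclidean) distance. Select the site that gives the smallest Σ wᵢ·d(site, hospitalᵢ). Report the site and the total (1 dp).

R, total 1253.0 km

Total weighted distance at each candidate:
  P (0, 1): total = 1779.7
  Q (5, 7): total = 1311.2
  R (4, 6): total = 1253.0
  S (1, 1): total = 1664.0
Minimum is at R with total 1253.0 km.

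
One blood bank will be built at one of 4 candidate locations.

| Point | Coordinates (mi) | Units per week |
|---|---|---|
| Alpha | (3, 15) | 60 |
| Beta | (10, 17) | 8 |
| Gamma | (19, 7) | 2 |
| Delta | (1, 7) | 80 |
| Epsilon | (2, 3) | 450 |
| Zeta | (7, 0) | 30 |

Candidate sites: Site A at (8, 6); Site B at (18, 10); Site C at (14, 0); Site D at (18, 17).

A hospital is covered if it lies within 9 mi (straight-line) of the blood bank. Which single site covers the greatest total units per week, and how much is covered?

Site A, covering 560

Coverage radius r = 9 mi; a point is covered iff (Δx)²+(Δy)² ≤ 9² = 81.
  Site A (8, 6): covers {Delta, Epsilon, Zeta} → 560
  Site B (18, 10): covers {Gamma} → 2
  Site C (14, 0): covers {Gamma, Zeta} → 32
  Site D (18, 17): covers {Beta} → 8
Maximum coverage at Site A: 560 units per week.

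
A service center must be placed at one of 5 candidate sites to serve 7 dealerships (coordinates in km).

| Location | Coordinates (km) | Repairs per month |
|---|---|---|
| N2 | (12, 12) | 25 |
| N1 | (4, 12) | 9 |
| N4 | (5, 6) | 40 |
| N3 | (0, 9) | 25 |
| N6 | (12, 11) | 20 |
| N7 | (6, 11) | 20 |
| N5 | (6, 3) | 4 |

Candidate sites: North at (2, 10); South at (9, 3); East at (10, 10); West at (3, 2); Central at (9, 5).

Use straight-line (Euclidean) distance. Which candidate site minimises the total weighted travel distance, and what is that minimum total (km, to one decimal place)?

East, total 794.4 km

Total weighted distance at each candidate:
  North (2, 10): total = 852.0
  South (9, 3): total = 1154.0
  East (10, 10): total = 794.4
  West (3, 2): total = 1253.0
  Central (9, 5): total = 961.7
Minimum is at East with total 794.4 km.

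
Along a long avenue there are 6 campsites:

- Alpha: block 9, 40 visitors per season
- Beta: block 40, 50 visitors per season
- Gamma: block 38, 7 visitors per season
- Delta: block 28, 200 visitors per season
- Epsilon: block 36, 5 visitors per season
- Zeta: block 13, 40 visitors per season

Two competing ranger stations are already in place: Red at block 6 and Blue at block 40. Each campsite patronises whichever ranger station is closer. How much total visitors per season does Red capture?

The indifferent point is the midpoint (6+40)/2 = 23; campsites left of it (closer to Red at 6) go to Red, those right go to Blue.
  Alpha at 9 (w=40) → Red
  Zeta at 13 (w=40) → Red
  Delta at 28 (w=200) → Blue
  Epsilon at 36 (w=5) → Blue
  Gamma at 38 (w=7) → Blue
  Beta at 40 (w=50) → Blue
Red captures 80; Blue captures 262.

80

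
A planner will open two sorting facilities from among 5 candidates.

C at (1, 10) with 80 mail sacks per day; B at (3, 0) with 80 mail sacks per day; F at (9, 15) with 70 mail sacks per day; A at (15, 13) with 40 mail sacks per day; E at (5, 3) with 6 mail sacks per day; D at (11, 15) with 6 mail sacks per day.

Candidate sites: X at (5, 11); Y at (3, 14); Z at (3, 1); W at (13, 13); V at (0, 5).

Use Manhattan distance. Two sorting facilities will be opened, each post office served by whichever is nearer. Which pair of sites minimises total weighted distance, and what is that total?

Evaluate every pair (each demand assigned to the nearer of the two):
  {Z, W}: total = 1508
  {X, Z}: total = 1604
  {Y, Z}: total = 1648
  {W, V}: total = 1686
  {X, W}: total = 2012
  {X, V}: total = 2182
  {Y, W}: total = 2202
  {Y, V}: total = 2226
  {X, Y}: total = 2512
  {Z, V}: total = 2960
Best pair: {Z, W} with total 1508.

{Z, W}, total 1508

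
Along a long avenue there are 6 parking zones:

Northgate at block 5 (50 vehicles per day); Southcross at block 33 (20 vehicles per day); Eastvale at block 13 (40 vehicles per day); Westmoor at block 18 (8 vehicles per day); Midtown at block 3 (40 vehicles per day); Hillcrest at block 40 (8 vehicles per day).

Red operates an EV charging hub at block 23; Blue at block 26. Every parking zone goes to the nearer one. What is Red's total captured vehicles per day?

The indifferent point is the midpoint (23+26)/2 = 24.5; parking zones left of it (closer to Red at 23) go to Red, those right go to Blue.
  Midtown at 3 (w=40) → Red
  Northgate at 5 (w=50) → Red
  Eastvale at 13 (w=40) → Red
  Westmoor at 18 (w=8) → Red
  Southcross at 33 (w=20) → Blue
  Hillcrest at 40 (w=8) → Blue
Red captures 138; Blue captures 28.

138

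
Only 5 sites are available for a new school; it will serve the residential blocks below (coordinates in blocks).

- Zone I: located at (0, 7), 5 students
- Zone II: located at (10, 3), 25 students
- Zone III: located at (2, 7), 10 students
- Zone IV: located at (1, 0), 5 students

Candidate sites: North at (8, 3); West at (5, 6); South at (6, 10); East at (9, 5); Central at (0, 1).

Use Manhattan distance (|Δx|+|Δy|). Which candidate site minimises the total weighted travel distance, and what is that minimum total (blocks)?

Total weighted distance at each candidate:
  North (8, 3): total = 260
  West (5, 6): total = 320
  South (6, 10): total = 465
  East (9, 5): total = 285
  Central (0, 1): total = 420
Minimum is at North with total 260 blocks.

North, total 260 blocks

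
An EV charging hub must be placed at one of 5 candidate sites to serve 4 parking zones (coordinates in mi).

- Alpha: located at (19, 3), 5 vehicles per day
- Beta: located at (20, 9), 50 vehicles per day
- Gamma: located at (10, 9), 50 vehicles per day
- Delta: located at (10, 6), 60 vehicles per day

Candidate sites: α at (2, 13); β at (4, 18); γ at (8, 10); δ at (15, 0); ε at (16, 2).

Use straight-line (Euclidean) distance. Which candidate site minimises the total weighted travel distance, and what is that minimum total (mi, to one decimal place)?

Total weighted distance at each candidate:
  α (2, 13): total = 2105.6
  β (4, 18): total = 2369.8
  γ (8, 10): total = 1047.4
  δ (15, 0): total = 1523.2
  ε (16, 2): total = 1312.6
Minimum is at γ with total 1047.4 mi.

γ, total 1047.4 mi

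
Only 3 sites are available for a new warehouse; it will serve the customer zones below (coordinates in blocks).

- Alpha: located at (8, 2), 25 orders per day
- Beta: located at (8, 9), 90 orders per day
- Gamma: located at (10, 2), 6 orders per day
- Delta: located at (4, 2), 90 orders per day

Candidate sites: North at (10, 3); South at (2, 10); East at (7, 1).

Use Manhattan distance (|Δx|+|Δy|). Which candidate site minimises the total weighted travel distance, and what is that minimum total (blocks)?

Total weighted distance at each candidate:
  North (10, 3): total = 1431
  South (2, 10): total = 1976
  East (7, 1): total = 1244
Minimum is at East with total 1244 blocks.

East, total 1244 blocks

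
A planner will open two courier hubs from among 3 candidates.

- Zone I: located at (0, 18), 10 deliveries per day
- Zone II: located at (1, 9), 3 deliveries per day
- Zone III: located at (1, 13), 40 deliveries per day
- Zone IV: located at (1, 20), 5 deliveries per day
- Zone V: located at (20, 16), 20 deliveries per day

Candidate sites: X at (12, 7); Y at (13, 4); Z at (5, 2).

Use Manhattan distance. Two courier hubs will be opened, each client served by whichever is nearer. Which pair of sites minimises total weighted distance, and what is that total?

{X, Z}, total 1293

Evaluate every pair (each demand assigned to the nearer of the two):
  {X, Z}: total = 1293
  {Y, Z}: total = 1333
  {X, Y}: total = 1409
Best pair: {X, Z} with total 1293.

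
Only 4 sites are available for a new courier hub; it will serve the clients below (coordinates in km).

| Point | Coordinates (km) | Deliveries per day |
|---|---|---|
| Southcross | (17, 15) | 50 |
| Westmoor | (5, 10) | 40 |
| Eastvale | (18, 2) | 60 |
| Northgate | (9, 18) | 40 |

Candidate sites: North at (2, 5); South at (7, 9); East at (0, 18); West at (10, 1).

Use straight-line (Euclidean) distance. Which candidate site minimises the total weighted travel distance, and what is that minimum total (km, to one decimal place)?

Total weighted distance at each candidate:
  North (2, 5): total = 2701.9
  South (7, 9): total = 1823.6
  East (0, 18): total = 3045.5
  West (10, 1): total = 2359.4
Minimum is at South with total 1823.6 km.

South, total 1823.6 km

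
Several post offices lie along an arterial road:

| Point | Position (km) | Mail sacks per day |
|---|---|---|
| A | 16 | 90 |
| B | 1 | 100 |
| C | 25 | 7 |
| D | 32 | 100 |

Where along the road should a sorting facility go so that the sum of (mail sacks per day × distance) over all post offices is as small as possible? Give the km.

x = 16

For a sum of weighted absolute distances on a line, the optimum is the weighted median (not the mean). Total weight W = 297; half-weight = 148.5.
Sort by position and accumulate weight:
  km 1 (B, w=100) → cum 100
  km 16 (A, w=90) → cum 190  ≥ 148.5 → median here
  km 25 (C, w=7) → cum 197
  km 32 (D, w=100) → cum 297
Optimal location: km 16.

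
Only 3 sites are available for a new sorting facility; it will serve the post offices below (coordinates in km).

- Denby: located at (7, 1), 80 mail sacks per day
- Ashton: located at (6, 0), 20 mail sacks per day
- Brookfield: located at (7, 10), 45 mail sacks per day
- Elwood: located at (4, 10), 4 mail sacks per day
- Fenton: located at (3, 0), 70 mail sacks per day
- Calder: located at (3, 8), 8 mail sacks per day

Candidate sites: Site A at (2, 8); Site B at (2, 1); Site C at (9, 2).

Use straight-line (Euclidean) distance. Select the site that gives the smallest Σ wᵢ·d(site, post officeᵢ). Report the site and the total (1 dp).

Total weighted distance at each candidate:
  Site A (2, 8): total = 1693.1
  Site B (2, 1): total = 1138.2
  Site C (9, 2): total = 1170.4
Minimum is at Site B with total 1138.2 km.

Site B, total 1138.2 km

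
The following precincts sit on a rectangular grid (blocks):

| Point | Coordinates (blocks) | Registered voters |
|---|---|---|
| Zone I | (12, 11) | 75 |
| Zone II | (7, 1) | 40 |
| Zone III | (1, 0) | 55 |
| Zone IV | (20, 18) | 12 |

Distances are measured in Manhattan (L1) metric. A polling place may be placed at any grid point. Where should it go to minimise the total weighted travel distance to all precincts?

Manhattan distance separates: Σwᵢ(|x−xᵢ|+|y−yᵢ|) = Σwᵢ|x−xᵢ| + Σwᵢ|y−yᵢ|, so x and y are optimised independently as 1-D weighted medians.
Total weight W = 182; half = 91.
x-coordinate, sorted with cumulative weight:
  x=1 (Zone III, w=55) cum 55
  x=7 (Zone II, w=40) cum 95  ← median
  x=12 (Zone I, w=75) cum 170
  x=20 (Zone IV, w=12) cum 182
⇒ x* = 7
y-coordinate, sorted with cumulative weight:
  y=0 (Zone III, w=55) cum 55
  y=1 (Zone II, w=40) cum 95  ← median
  y=11 (Zone I, w=75) cum 170
  y=18 (Zone IV, w=12) cum 182
⇒ y* = 1

(7, 1)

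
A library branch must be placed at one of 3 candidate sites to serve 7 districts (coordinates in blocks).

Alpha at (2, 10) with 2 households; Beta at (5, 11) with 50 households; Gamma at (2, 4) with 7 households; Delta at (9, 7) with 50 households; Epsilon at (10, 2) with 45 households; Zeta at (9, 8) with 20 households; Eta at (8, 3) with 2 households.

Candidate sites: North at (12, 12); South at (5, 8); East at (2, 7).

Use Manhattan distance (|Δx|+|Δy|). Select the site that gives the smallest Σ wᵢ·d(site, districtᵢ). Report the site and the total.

South, total 1050 blocks

Total weighted distance at each candidate:
  North (12, 12): total = 1656
  South (5, 8): total = 1050
  East (2, 7): total = 1492
Minimum is at South with total 1050 blocks.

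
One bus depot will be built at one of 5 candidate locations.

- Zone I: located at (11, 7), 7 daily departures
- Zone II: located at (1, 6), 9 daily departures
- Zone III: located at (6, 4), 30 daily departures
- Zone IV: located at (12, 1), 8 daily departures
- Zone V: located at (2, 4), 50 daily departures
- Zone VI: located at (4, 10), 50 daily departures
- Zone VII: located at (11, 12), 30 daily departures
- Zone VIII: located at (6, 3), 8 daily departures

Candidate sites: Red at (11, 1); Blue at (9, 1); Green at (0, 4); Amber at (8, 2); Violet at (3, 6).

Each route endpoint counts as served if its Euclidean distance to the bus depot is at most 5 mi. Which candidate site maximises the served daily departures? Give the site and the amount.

Violet, covering 147

Coverage radius r = 5 mi; a point is covered iff (Δx)²+(Δy)² ≤ 5² = 25.
  Red (11, 1): covers {Zone IV} → 8
  Blue (9, 1): covers {Zone III, Zone IV, Zone VIII} → 46
  Green (0, 4): covers {Zone II, Zone V} → 59
  Amber (8, 2): covers {Zone III, Zone IV, Zone VIII} → 46
  Violet (3, 6): covers {Zone II, Zone III, Zone V, Zone VI, Zone VIII} → 147
Maximum coverage at Violet: 147 daily departures.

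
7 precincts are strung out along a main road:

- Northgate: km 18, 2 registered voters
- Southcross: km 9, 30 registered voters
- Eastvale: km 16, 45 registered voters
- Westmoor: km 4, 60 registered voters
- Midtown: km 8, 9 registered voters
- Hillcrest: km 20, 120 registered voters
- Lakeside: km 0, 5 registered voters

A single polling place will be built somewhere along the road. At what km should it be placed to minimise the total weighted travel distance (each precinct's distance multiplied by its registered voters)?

x = 16

For a sum of weighted absolute distances on a line, the optimum is the weighted median (not the mean). Total weight W = 271; half-weight = 135.5.
Sort by position and accumulate weight:
  km 0 (Lakeside, w=5) → cum 5
  km 4 (Westmoor, w=60) → cum 65
  km 8 (Midtown, w=9) → cum 74
  km 9 (Southcross, w=30) → cum 104
  km 16 (Eastvale, w=45) → cum 149  ≥ 135.5 → median here
  km 18 (Northgate, w=2) → cum 151
  km 20 (Hillcrest, w=120) → cum 271
Optimal location: km 16.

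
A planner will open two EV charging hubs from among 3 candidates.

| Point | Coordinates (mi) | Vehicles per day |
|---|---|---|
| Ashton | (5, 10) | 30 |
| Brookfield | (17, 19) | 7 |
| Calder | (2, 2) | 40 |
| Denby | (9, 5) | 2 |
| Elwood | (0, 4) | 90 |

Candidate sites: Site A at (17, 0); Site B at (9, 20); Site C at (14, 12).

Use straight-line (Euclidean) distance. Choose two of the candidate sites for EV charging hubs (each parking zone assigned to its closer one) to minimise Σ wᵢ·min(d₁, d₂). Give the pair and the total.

{Site A, Site C}, total 2403.6

Evaluate every pair (each demand assigned to the nearer of the two):
  {Site A, Site C}: total = 2403.6
  {Site B, Site C}: total = 2423.1
  {Site A, Site B}: total = 2575.5
Best pair: {Site A, Site C} with total 2403.6.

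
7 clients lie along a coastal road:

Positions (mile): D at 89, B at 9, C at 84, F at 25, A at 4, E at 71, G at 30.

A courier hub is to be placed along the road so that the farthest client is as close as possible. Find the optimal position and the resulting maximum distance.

location 46.5, max distance 42.5

The 1-center on a line is the midpoint of the two extreme points: leftmost at 4, rightmost at 89.
Optimal location = (4 + 89)/2 = 46.5; maximum distance = (89 − 4)/2 = 42.5.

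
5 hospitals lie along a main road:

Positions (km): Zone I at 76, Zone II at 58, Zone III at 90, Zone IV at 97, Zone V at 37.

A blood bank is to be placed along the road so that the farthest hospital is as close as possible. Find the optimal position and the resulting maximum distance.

The 1-center on a line is the midpoint of the two extreme points: leftmost at 37, rightmost at 97.
Optimal location = (37 + 97)/2 = 67; maximum distance = (97 − 37)/2 = 30.

location 67, max distance 30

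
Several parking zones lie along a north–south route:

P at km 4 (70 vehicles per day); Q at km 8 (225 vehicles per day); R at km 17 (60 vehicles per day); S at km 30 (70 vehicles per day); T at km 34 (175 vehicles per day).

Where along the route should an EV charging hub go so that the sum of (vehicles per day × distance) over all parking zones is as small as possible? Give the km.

For a sum of weighted absolute distances on a line, the optimum is the weighted median (not the mean). Total weight W = 600; half-weight = 300.
Sort by position and accumulate weight:
  km 4 (P, w=70) → cum 70
  km 8 (Q, w=225) → cum 295
  km 17 (R, w=60) → cum 355  ≥ 300 → median here
  km 30 (S, w=70) → cum 425
  km 34 (T, w=175) → cum 600
Optimal location: km 17.

x = 17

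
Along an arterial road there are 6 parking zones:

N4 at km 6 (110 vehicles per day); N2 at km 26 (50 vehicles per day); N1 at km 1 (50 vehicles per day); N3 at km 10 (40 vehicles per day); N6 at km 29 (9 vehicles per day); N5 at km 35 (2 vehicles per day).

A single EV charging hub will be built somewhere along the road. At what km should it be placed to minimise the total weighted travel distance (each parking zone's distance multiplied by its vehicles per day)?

For a sum of weighted absolute distances on a line, the optimum is the weighted median (not the mean). Total weight W = 261; half-weight = 130.5.
Sort by position and accumulate weight:
  km 1 (N1, w=50) → cum 50
  km 6 (N4, w=110) → cum 160  ≥ 130.5 → median here
  km 10 (N3, w=40) → cum 200
  km 26 (N2, w=50) → cum 250
  km 29 (N6, w=9) → cum 259
  km 35 (N5, w=2) → cum 261
Optimal location: km 6.

x = 6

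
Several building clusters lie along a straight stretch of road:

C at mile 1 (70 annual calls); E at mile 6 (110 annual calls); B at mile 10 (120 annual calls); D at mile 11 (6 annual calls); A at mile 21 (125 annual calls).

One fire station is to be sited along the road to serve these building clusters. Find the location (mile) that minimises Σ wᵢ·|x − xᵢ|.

x = 10

For a sum of weighted absolute distances on a line, the optimum is the weighted median (not the mean). Total weight W = 431; half-weight = 215.5.
Sort by position and accumulate weight:
  mile 1 (C, w=70) → cum 70
  mile 6 (E, w=110) → cum 180
  mile 10 (B, w=120) → cum 300  ≥ 215.5 → median here
  mile 11 (D, w=6) → cum 306
  mile 21 (A, w=125) → cum 431
Optimal location: mile 10.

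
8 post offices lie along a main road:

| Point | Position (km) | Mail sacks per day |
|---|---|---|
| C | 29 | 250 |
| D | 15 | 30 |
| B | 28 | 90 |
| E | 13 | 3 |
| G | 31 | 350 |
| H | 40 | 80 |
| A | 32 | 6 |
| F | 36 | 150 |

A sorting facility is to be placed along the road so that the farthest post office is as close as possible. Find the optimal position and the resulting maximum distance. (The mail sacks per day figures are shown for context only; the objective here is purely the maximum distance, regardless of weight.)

location 26.5, max distance 13.5

The 1-center on a line is the midpoint of the two extreme points: leftmost at 13, rightmost at 40.
Optimal location = (13 + 40)/2 = 26.5; maximum distance = (40 − 13)/2 = 13.5.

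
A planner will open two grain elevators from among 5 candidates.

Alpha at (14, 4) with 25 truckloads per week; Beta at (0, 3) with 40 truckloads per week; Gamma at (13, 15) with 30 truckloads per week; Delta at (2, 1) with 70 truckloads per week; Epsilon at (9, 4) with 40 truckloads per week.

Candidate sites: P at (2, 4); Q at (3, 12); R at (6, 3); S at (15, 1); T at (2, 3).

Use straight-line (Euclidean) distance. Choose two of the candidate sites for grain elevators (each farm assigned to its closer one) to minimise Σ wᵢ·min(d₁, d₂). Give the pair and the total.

{R, T}, total 964.8

Evaluate every pair (each demand assigned to the nearer of the two):
  {R, T}: total = 964.8
  {S, T}: total = 991.6
  {P, R}: total = 1044.3
  {P, S}: total = 1071.1
  {Q, T}: total = 1117.1
  {R, S}: total = 1175.4
  {P, Q}: total = 1192.7
  {Q, R}: total = 1194.3
  {P, T}: total = 1266.7
  {Q, S}: total = 1813.2
Best pair: {R, T} with total 964.8.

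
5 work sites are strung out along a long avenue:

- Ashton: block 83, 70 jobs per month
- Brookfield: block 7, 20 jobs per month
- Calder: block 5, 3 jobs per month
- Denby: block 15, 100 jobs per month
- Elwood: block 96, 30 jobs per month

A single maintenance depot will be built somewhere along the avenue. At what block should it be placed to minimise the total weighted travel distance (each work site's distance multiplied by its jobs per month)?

x = 15

For a sum of weighted absolute distances on a line, the optimum is the weighted median (not the mean). Total weight W = 223; half-weight = 111.5.
Sort by position and accumulate weight:
  block 5 (Calder, w=3) → cum 3
  block 7 (Brookfield, w=20) → cum 23
  block 15 (Denby, w=100) → cum 123  ≥ 111.5 → median here
  block 83 (Ashton, w=70) → cum 193
  block 96 (Elwood, w=30) → cum 223
Optimal location: block 15.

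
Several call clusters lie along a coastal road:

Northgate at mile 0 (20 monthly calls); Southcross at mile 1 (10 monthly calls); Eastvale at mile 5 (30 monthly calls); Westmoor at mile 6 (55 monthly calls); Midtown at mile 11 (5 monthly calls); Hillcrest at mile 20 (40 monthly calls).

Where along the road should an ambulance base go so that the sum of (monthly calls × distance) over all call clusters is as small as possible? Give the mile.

For a sum of weighted absolute distances on a line, the optimum is the weighted median (not the mean). Total weight W = 160; half-weight = 80.
Sort by position and accumulate weight:
  mile 0 (Northgate, w=20) → cum 20
  mile 1 (Southcross, w=10) → cum 30
  mile 5 (Eastvale, w=30) → cum 60
  mile 6 (Westmoor, w=55) → cum 115  ≥ 80 → median here
  mile 11 (Midtown, w=5) → cum 120
  mile 20 (Hillcrest, w=40) → cum 160
Optimal location: mile 6.

x = 6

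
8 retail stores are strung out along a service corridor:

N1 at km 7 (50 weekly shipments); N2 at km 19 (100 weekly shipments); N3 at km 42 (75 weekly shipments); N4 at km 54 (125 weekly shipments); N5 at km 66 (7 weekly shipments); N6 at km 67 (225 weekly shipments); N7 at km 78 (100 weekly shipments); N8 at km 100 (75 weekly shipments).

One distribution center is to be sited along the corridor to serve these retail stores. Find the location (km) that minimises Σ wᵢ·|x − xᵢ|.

x = 67

For a sum of weighted absolute distances on a line, the optimum is the weighted median (not the mean). Total weight W = 757; half-weight = 378.5.
Sort by position and accumulate weight:
  km 7 (N1, w=50) → cum 50
  km 19 (N2, w=100) → cum 150
  km 42 (N3, w=75) → cum 225
  km 54 (N4, w=125) → cum 350
  km 66 (N5, w=7) → cum 357
  km 67 (N6, w=225) → cum 582  ≥ 378.5 → median here
  km 78 (N7, w=100) → cum 682
  km 100 (N8, w=75) → cum 757
Optimal location: km 67.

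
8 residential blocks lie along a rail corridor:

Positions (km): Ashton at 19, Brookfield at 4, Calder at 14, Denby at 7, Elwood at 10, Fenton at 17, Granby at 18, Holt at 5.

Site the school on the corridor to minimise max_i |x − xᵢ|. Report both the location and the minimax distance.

location 11.5, max distance 7.5

The 1-center on a line is the midpoint of the two extreme points: leftmost at 4, rightmost at 19.
Optimal location = (4 + 19)/2 = 11.5; maximum distance = (19 − 4)/2 = 7.5.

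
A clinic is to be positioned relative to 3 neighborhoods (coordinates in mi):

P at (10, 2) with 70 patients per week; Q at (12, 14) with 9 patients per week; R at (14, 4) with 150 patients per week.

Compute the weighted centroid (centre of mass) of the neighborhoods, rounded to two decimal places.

The minimiser of Σwᵢ‖p−pᵢ‖² is the weighted centroid p* = (Σwᵢpᵢ)/(Σwᵢ).
Σwᵢ = 229.
Σwᵢxᵢ = 70·10 + 9·12 + 150·14 = 2908.
Σwᵢyᵢ = 70·2 + 9·14 + 150·4 = 866.
x* = 2908/229 = 12.70, y* = 866/229 = 3.78.

(12.70, 3.78)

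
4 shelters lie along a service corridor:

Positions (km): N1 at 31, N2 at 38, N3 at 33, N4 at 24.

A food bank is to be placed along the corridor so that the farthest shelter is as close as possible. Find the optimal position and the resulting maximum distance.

location 31, max distance 7

The 1-center on a line is the midpoint of the two extreme points: leftmost at 24, rightmost at 38.
Optimal location = (24 + 38)/2 = 31; maximum distance = (38 − 24)/2 = 7.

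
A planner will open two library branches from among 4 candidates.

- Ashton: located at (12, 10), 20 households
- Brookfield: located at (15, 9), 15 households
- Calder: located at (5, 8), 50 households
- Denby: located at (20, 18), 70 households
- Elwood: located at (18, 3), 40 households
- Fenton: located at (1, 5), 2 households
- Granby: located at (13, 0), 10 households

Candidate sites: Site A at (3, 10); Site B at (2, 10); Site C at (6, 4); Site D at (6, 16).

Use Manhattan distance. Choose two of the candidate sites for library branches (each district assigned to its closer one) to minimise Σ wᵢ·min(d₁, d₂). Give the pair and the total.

{Site C, Site D}, total 2462

Evaluate every pair (each demand assigned to the nearer of the two):
  {Site C, Site D}: total = 2462
  {Site A, Site D}: total = 2789
  {Site B, Site D}: total = 2922
  {Site A, Site C}: total = 2967
  {Site B, Site C}: total = 3122
  {Site A, Site B}: total = 3417
Best pair: {Site C, Site D} with total 2462.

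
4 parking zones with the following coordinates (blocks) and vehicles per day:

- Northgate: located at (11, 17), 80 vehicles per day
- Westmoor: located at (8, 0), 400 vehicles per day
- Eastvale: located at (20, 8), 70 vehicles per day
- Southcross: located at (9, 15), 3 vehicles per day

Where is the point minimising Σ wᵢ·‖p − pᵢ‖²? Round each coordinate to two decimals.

(9.96, 3.55)

The minimiser of Σwᵢ‖p−pᵢ‖² is the weighted centroid p* = (Σwᵢpᵢ)/(Σwᵢ).
Σwᵢ = 553.
Σwᵢxᵢ = 80·11 + 400·8 + 70·20 + 3·9 = 5507.
Σwᵢyᵢ = 80·17 + 400·0 + 70·8 + 3·15 = 1965.
x* = 5507/553 = 9.96, y* = 1965/553 = 3.55.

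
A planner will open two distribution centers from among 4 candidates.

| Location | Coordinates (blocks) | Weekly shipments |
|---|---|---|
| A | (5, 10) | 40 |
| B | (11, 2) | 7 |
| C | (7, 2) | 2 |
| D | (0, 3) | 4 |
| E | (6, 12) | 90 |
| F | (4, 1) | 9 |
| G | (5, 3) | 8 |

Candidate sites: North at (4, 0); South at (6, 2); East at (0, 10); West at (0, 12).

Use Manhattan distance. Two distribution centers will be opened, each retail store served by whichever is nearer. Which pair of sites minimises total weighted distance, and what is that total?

{South, West}, total 928

Evaluate every pair (each demand assigned to the nearer of the two):
  {South, West}: total = 928
  {North, West}: total = 962
  {South, East}: total = 1028
  {North, East}: total = 1062
  {East, West}: total = 1144
  {North, South}: total = 1350
Best pair: {South, West} with total 928.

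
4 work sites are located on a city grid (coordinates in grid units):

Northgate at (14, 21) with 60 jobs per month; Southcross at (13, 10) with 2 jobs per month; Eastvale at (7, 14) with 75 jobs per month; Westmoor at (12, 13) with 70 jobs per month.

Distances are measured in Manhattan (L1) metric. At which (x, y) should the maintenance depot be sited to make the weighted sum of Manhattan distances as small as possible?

Manhattan distance separates: Σwᵢ(|x−xᵢ|+|y−yᵢ|) = Σwᵢ|x−xᵢ| + Σwᵢ|y−yᵢ|, so x and y are optimised independently as 1-D weighted medians.
Total weight W = 207; half = 103.5.
x-coordinate, sorted with cumulative weight:
  x=7 (Eastvale, w=75) cum 75
  x=12 (Westmoor, w=70) cum 145  ← median
  x=13 (Southcross, w=2) cum 147
  x=14 (Northgate, w=60) cum 207
⇒ x* = 12
y-coordinate, sorted with cumulative weight:
  y=10 (Southcross, w=2) cum 2
  y=13 (Westmoor, w=70) cum 72
  y=14 (Eastvale, w=75) cum 147  ← median
  y=21 (Northgate, w=60) cum 207
⇒ y* = 14

(12, 14)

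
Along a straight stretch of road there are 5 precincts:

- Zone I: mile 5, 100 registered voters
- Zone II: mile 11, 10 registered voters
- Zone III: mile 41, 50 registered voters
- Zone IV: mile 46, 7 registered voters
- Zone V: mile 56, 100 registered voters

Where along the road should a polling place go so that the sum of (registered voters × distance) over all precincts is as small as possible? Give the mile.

For a sum of weighted absolute distances on a line, the optimum is the weighted median (not the mean). Total weight W = 267; half-weight = 133.5.
Sort by position and accumulate weight:
  mile 5 (Zone I, w=100) → cum 100
  mile 11 (Zone II, w=10) → cum 110
  mile 41 (Zone III, w=50) → cum 160  ≥ 133.5 → median here
  mile 46 (Zone IV, w=7) → cum 167
  mile 56 (Zone V, w=100) → cum 267
Optimal location: mile 41.

x = 41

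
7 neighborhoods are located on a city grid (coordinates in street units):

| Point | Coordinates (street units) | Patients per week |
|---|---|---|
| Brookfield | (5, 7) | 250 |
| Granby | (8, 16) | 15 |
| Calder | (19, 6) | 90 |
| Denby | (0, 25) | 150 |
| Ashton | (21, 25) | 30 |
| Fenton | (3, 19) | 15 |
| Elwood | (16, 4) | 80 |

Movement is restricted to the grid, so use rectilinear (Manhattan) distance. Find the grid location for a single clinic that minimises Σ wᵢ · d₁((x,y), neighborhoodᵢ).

Manhattan distance separates: Σwᵢ(|x−xᵢ|+|y−yᵢ|) = Σwᵢ|x−xᵢ| + Σwᵢ|y−yᵢ|, so x and y are optimised independently as 1-D weighted medians.
Total weight W = 630; half = 315.
x-coordinate, sorted with cumulative weight:
  x=0 (Denby, w=150) cum 150
  x=3 (Fenton, w=15) cum 165
  x=5 (Brookfield, w=250) cum 415  ← median
  x=8 (Granby, w=15) cum 430
  x=16 (Elwood, w=80) cum 510
  x=19 (Calder, w=90) cum 600
  x=21 (Ashton, w=30) cum 630
⇒ x* = 5
y-coordinate, sorted with cumulative weight:
  y=4 (Elwood, w=80) cum 80
  y=6 (Calder, w=90) cum 170
  y=7 (Brookfield, w=250) cum 420  ← median
  y=16 (Granby, w=15) cum 435
  y=19 (Fenton, w=15) cum 450
  y=25 (Denby, w=150) cum 600
  y=25 (Ashton, w=30) cum 630
⇒ y* = 7

(5, 7)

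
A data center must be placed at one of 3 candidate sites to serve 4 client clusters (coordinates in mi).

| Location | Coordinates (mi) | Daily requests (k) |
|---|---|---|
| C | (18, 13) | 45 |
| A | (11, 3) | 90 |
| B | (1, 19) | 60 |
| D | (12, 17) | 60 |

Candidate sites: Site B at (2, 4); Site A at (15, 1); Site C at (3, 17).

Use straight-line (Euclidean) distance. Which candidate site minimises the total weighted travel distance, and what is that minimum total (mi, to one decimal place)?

Site C, total 2859.5 mi

Total weighted distance at each candidate:
  Site B (2, 4): total = 3527.1
  Site A (15, 1): total = 3304.1
  Site C (3, 17): total = 2859.5
Minimum is at Site C with total 2859.5 mi.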